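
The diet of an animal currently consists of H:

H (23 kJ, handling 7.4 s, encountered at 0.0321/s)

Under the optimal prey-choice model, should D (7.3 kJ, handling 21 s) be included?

Intake rate on the current diet: R = (0.0321×23) / (1 + 0.0321×7.4) = 0.7383/1.238 = 0.5966 kJ/s.
Profitability of D: 7.3/21 = 0.3476 kJ/s.
Since 0.3476 < R, time spent handling D is better spent searching.

No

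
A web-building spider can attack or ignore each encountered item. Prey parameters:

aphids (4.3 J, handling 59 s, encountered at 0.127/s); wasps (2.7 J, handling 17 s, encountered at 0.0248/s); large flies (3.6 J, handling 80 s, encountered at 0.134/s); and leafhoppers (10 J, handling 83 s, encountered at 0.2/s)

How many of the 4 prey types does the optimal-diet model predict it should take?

Rank by E/h (J/s): wasps 0.159, leafhoppers 0.12, aphids 0.0729, large flies 0.045. Include each in turn until the next type's E/h falls below the running intake rate.
Rate on top 1: 0.0471. leafhoppers: 0.12 > 0.0471 → include.
Rate on top 2: 0.1147. aphids: 0.0729 < 0.1147 → exclude; stop.
Optimal diet: wasps, leafhoppers — 2 of 4 types.

2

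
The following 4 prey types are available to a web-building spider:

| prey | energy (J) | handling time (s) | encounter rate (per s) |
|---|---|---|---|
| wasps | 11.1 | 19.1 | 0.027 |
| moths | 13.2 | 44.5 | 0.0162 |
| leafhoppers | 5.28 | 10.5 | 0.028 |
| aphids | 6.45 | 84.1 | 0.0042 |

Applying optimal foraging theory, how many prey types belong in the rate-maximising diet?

3

Rank by E/h (J/s): wasps 0.581, leafhoppers 0.503, moths 0.297, aphids 0.0767. Include each in turn until the next type's E/h falls below the running intake rate.
Rate on top 1: 0.1977. leafhoppers: 0.503 > 0.1977 → include.
Rate on top 2: 0.2473. moths: 0.297 > 0.2473 → include.
Rate on top 3: 0.2614. aphids: 0.0767 < 0.2614 → exclude; stop.
Optimal diet: wasps, leafhoppers, moths — 3 of 4 types.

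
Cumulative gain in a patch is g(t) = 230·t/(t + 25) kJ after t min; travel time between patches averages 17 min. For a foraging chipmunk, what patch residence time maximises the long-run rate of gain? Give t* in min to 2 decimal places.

Optimal t* satisfies g'(t*) = g(t*)/(T + t*).
g'(t) = 230·25/(t + 25)². Setting 230·25/(t+25)² = 230t/[(t+25)(17+t)] gives 25(17+t) = t(t+25), so t² = 25×17 = 425.
t* = √425 = 20.62 min.

20.62 min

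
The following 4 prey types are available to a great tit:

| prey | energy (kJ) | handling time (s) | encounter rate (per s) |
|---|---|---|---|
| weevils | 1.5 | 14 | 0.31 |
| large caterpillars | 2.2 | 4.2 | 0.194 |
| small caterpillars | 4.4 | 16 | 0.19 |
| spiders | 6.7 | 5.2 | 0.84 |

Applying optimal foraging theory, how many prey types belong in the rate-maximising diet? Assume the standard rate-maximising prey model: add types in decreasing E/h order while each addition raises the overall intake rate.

1

Profitabilities (E/h, kJ/s): spiders 1.29, large caterpillars 0.524, small caterpillars 0.275, weevils 0.107. Add prey in this order while the next type's profitability exceeds the intake rate on those already taken.
Rate on top 1: 1.048. large caterpillars: 0.524 < 1.048 → exclude; stop.
Optimal diet: spiders — 1 of 4 types.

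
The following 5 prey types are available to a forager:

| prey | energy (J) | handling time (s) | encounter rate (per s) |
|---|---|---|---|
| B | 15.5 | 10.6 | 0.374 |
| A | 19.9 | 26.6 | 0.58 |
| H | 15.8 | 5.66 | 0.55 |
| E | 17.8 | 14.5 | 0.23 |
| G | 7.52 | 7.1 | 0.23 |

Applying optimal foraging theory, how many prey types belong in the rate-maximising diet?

Profitabilities (E/h, J/s): H 2.79, B 1.46, E 1.23, G 1.06, A 0.748. Add prey in this order while the next type's profitability exceeds the intake rate on those already taken.
Rate on top 1: 2.113. B: 1.46 < 2.113 → exclude; stop.
Optimal diet: H — 1 of 5 types.

1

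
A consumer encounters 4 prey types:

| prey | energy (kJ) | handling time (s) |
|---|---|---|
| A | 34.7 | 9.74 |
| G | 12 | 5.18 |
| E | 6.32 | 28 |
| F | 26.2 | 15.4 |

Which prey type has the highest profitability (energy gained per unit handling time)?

A

In descending order of E/h:
A: 34.7/9.74 = 3.56 kJ/s
G: 12/5.18 = 2.32 kJ/s
F: 26.2/15.4 = 1.7 kJ/s
E: 6.32/28 = 0.226 kJ/s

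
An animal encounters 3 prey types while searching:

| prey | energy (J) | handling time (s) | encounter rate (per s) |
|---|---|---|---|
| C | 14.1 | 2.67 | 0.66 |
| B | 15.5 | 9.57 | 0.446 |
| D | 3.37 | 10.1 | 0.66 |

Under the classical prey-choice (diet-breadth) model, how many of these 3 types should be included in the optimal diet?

Profitabilities (E/h, J/s): C 5.28, B 1.62, D 0.334. Add prey in this order while the next type's profitability exceeds the intake rate on those already taken.
Rate on top 1: 3.369. B: 1.62 < 3.369 → exclude; stop.
Optimal diet: C — 1 of 3 types.

1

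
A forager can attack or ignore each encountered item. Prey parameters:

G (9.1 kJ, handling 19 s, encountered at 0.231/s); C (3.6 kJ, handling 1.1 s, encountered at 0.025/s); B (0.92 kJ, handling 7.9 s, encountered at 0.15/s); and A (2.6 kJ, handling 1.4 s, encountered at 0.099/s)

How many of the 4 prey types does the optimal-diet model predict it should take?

Profitabilities (E/h, kJ/s): C 3.27, A 1.86, G 0.479, B 0.116. Add prey in this order while the next type's profitability exceeds the intake rate on those already taken.
Rate on top 1: 0.08759. A: 1.86 > 0.08759 → include.
Rate on top 2: 0.2979. G: 0.479 > 0.2979 → include.
Rate on top 3: 0.4409. B: 0.116 < 0.4409 → exclude; stop.
Optimal diet: C, A, G — 3 of 4 types.

3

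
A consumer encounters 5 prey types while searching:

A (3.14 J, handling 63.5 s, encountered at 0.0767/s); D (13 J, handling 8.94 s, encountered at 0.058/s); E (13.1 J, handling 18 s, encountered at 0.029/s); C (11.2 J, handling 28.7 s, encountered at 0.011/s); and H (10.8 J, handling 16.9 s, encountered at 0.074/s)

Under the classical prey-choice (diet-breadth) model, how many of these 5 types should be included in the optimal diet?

Rank by E/h (J/s): D 1.45, E 0.728, H 0.639, C 0.39, A 0.0494. Include each in turn until the next type's E/h falls below the running intake rate.
Rate on top 1: 0.4965. E: 0.728 > 0.4965 → include.
Rate on top 2: 0.5557. H: 0.639 > 0.5557 → include.
Rate on top 3: 0.5874. C: 0.39 < 0.5874 → exclude; stop.
Optimal diet: D, E, H — 3 of 5 types.

3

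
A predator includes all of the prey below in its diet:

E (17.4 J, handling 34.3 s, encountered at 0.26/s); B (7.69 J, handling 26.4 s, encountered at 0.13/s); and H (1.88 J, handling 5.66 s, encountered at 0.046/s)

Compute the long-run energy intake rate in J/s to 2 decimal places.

0.41 J/s

Energy encountered per unit search time: 0.26×17.4 + 0.13×7.69 + 0.046×1.88 = 5.61 J/s.
Handling time per unit search time: 0.26×34.3 + 0.13×26.4 + 0.046×5.66 = 12.61.
Rate = 5.61/(1 + 12.61) = 0.4122 J/s.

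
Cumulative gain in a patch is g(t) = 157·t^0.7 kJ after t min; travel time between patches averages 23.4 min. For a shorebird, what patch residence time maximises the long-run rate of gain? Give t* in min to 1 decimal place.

54.6 min

Optimal t* satisfies g'(t*) = g(t*)/(T + t*).
g'(t) = 0.7·157·t^-0.3. Setting 0.7·157·t^-0.3 = 157·t^0.7/(23.4+t) gives 0.7(23.4+t) = t, so 0.30·t = 0.7×23.4.
t* = 0.7×23.4/0.30 = 54.6 min.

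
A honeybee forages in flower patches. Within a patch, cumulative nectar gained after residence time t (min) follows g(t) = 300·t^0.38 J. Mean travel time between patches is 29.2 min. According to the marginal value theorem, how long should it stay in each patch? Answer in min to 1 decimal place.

17.9 min

Optimal t* satisfies g'(t*) = g(t*)/(T + t*).
g'(t) = 0.38·300·t^-0.62. Setting 0.38·300·t^-0.62 = 300·t^0.38/(29.2+t) gives 0.38(29.2+t) = t, so 0.62·t = 0.38×29.2.
t* = 0.38×29.2/0.62 = 17.9 min.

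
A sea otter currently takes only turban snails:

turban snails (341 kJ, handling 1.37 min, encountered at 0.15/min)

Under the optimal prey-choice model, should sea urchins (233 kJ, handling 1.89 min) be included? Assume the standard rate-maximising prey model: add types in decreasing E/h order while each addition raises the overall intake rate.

On turban snails alone, R = ΣλE/(1+Σλh) = 51.15/1.206 = 42.43 kJ/min.
sea urchins: E/h = 233/1.89 = 123.3 kJ/min.
Since 123.3 > R, including sea urchins increases the long-run rate.

Yes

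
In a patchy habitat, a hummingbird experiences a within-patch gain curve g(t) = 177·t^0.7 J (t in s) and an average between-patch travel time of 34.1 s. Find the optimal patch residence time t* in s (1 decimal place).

Optimal t* satisfies g'(t*) = g(t*)/(T + t*).
g'(t) = 0.7·177·t^-0.3. Setting 0.7·177·t^-0.3 = 177·t^0.7/(34.1+t) gives 0.7(34.1+t) = t, so 0.30·t = 0.7×34.1.
t* = 0.7×34.1/0.30 = 79.57 s.

79.6 s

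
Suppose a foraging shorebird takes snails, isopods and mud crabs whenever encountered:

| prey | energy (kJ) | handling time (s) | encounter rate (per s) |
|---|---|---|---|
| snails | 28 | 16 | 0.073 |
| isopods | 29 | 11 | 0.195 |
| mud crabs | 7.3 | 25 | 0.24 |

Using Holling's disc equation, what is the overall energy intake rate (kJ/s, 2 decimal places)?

R = Σλ_iE_i / (1 + Σλ_ih_i)
Numerator: 0.073×28 + 0.195×29 + 0.24×7.3 = 9.451
Denominator: 1 + 0.073×16 + 0.195×11 + 0.24×25 = 10.31
R = 9.451/10.31 = 0.9164 kJ/s

0.92 kJ/s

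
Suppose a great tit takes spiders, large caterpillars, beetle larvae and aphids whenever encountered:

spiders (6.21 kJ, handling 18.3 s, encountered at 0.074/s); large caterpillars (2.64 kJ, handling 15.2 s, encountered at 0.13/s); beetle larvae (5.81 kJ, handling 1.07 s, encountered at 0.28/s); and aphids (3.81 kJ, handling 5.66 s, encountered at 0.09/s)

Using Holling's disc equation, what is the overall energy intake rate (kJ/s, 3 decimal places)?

R = Σλ_iE_i / (1 + Σλ_ih_i)
Numerator: 0.074×6.21 + 0.13×2.64 + 0.28×5.81 + 0.09×3.81 = 2.772
Denominator: 1 + 0.074×18.3 + 0.13×15.2 + 0.28×1.07 + 0.09×5.66 = 5.139
R = 2.772/5.139 = 0.5395 kJ/s

0.539 kJ/s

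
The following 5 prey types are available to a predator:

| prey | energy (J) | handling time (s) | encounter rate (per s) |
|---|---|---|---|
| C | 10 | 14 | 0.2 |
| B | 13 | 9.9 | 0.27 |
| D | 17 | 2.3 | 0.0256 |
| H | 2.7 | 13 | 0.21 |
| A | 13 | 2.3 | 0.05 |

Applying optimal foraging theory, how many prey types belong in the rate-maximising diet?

3

Profitabilities (E/h, J/s): D 7.39, A 5.65, B 1.31, C 0.714, H 0.208. Add prey in this order while the next type's profitability exceeds the intake rate on those already taken.
Rate on top 1: 0.411. A: 5.65 > 0.411 → include.
Rate on top 2: 0.9245. B: 1.31 > 0.9245 → include.
Rate on top 3: 1.195. C: 0.714 < 1.195 → exclude; stop.
Optimal diet: D, A, B — 3 of 5 types.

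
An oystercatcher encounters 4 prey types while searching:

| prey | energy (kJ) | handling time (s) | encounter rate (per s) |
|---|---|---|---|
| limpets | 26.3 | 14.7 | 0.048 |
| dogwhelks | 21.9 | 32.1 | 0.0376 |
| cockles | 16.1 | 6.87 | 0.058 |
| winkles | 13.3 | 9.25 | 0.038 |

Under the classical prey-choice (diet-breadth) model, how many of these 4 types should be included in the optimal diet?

Profitabilities (E/h, kJ/s): cockles 2.34, limpets 1.79, winkles 1.44, dogwhelks 0.682. Add prey in this order while the next type's profitability exceeds the intake rate on those already taken.
Rate on top 1: 0.6677. limpets: 1.79 > 0.6677 → include.
Rate on top 2: 1.044. winkles: 1.44 > 1.044 → include.
Rate on top 3: 1.1. dogwhelks: 0.682 < 1.1 → exclude; stop.
Optimal diet: cockles, limpets, winkles — 3 of 4 types.

3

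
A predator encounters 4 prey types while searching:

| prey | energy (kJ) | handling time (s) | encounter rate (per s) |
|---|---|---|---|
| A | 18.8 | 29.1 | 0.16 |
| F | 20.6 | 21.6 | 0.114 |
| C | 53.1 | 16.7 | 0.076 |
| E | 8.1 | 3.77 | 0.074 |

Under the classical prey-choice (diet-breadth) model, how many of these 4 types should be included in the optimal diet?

2

Rank by E/h (kJ/s): C 3.18, E 2.15, F 0.954, A 0.646. Include each in turn until the next type's E/h falls below the running intake rate.
Rate on top 1: 1.778. E: 2.15 > 1.778 → include.
Rate on top 2: 1.819. F: 0.954 < 1.819 → exclude; stop.
Optimal diet: C, E — 2 of 4 types.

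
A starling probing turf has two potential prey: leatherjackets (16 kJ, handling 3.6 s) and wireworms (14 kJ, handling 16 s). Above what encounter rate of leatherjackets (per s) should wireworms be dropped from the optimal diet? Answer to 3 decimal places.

The zero-one rule: include wireworms iff E₂/h₂ > λE₁/(1+λh₁). Equality gives the switch point.
λE₁h₂ = E₂ + λE₂h₁ ⇒ λ = E₂/(E₁h₂ − E₂h₁) = 14/(256 − 50.4) = 0.06809 per s.

0.068 per s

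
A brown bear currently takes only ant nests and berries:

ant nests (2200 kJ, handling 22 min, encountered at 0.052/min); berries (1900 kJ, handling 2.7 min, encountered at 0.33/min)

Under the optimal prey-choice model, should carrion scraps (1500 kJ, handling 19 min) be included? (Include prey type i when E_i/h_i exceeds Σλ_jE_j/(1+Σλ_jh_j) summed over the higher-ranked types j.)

Intake rate on the current diet: R = (0.052×2200 + 0.33×1900) / (1 + 0.052×22 + 0.33×2.7) = 741.4/3.035 = 244.3 kJ/min.
Profitability of carrion scraps: 1500/19 = 78.95 kJ/min.
78.95 < 244.3, so adding carrion scraps would lower the average — exclude it.

No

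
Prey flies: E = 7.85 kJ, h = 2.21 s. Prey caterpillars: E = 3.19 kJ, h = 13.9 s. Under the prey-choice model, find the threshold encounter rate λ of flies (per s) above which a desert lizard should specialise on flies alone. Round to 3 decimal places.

0.031 per s

Drop caterpillars once their profitability E₂/h₂ falls below the rate achievable on flies alone: E₂/h₂ = λE₁/(1 + λh₁).
Solve for λ: λE₁h₂ = E₂(1 + λh₁) → λ(E₁h₂ − E₂h₁) = E₂ → λ = E₂/(E₁h₂ − E₂h₁).
λ = 3.19/(7.85×13.9 − 3.19×2.21) = 3.19/102.1 = 0.03125 per s.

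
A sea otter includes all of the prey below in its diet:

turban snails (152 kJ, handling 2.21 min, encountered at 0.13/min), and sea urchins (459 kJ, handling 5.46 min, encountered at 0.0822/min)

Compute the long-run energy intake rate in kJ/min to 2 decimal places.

R = Σλ_iE_i / (1 + Σλ_ih_i)
Numerator: 0.13×152 + 0.0822×459 = 57.49
Denominator: 1 + 0.13×2.21 + 0.0822×5.46 = 1.736
R = 57.49/1.736 = 33.11 kJ/min

33.11 kJ/min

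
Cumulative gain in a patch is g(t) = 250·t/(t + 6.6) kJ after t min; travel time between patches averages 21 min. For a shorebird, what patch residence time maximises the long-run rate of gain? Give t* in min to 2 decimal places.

11.77 min

Optimal t* satisfies g'(t*) = g(t*)/(T + t*).
g'(t) = 250·6.6/(t + 6.6)². Setting 250·6.6/(t+6.6)² = 250t/[(t+6.6)(21+t)] gives 6.6(21+t) = t(t+6.6), so t² = 6.6×21 = 138.6.
t* = √138.6 = 11.77 min.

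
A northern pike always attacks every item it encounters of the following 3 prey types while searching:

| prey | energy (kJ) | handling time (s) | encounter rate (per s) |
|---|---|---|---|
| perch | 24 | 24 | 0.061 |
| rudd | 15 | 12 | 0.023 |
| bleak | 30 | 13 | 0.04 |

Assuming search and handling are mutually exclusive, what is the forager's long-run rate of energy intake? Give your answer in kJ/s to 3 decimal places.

0.923 kJ/s

R = Σλ_iE_i / (1 + Σλ_ih_i)
Numerator: 0.061×24 + 0.023×15 + 0.04×30 = 3.009
Denominator: 1 + 0.061×24 + 0.023×12 + 0.04×13 = 3.26
R = 3.009/3.26 = 0.923 kJ/s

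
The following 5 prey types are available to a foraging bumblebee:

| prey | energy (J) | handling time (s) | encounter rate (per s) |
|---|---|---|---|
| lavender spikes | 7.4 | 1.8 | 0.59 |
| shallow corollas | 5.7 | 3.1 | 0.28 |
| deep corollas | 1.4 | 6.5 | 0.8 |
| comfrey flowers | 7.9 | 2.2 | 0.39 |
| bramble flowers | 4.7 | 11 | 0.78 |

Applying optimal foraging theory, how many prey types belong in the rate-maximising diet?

2

E/h in descending order: lavender spikes 4.11, comfrey flowers 3.59, shallow corollas 1.84, bramble flowers 0.427, deep corollas 0.215 J/s. The optimal diet is the largest prefix of this list for which every included type satisfies E_i/h_i > R on the types above it.
Rate on top 1: 2.117. comfrey flowers: 3.59 > 2.117 → include.
Rate on top 2: 2.55. shallow corollas: 1.84 < 2.55 → exclude; stop.
Optimal diet: lavender spikes, comfrey flowers — 2 of 5 types.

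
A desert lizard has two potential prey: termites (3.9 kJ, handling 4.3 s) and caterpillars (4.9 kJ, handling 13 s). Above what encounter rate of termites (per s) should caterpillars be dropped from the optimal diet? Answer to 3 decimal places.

Drop caterpillars once their profitability E₂/h₂ falls below the rate achievable on termites alone: E₂/h₂ = λE₁/(1 + λh₁).
Solve for λ: λE₁h₂ = E₂(1 + λh₁) → λ(E₁h₂ − E₂h₁) = E₂ → λ = E₂/(E₁h₂ − E₂h₁).
λ = 4.9/(3.9×13 − 4.9×4.3) = 4.9/29.63 = 0.1654 per s.

0.165 per s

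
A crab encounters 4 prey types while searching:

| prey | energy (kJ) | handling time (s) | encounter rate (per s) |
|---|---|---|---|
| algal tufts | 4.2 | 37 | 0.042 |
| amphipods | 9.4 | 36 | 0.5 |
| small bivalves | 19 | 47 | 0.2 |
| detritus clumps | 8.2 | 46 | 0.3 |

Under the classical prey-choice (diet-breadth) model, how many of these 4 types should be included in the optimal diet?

1

Profitabilities (E/h, kJ/s): small bivalves 0.404, amphipods 0.261, detritus clumps 0.178, algal tufts 0.114. Add prey in this order while the next type's profitability exceeds the intake rate on those already taken.
Rate on top 1: 0.3654. amphipods: 0.261 < 0.3654 → exclude; stop.
Optimal diet: small bivalves — 1 of 4 types.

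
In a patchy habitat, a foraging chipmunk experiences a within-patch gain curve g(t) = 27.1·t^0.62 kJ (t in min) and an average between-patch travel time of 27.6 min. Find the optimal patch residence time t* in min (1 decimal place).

45.0 min

By the marginal value theorem, leave when the instantaneous gain rate g'(t) equals the habitat-wide average g(t)/(T + t).
g'(t) = 0.62·27.1·t^-0.38. Setting 0.62·27.1·t^-0.38 = 27.1·t^0.62/(27.6+t) gives 0.62(27.6+t) = t, so 0.38·t = 0.62×27.6.
t* = 0.62×27.6/0.38 = 45.03 min.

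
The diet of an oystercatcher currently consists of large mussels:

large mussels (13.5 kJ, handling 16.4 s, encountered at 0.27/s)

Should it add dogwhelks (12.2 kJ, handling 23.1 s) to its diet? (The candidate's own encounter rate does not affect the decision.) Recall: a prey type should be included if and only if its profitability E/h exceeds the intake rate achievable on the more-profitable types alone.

No

Intake rate on the current diet: R = (0.27×13.5) / (1 + 0.27×16.4) = 3.645/5.428 = 0.6715 kJ/s.
Profitability of dogwhelks: 12.2/23.1 = 0.5281 kJ/s.
0.5281 < 0.6715, so adding dogwhelks would lower the average — exclude it.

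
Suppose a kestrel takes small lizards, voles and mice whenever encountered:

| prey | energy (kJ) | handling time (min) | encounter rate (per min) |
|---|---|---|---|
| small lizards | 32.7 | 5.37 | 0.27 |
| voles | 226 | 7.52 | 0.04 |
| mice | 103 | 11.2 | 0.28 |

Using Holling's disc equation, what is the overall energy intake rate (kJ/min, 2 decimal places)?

7.93 kJ/min

Energy encountered per unit search time: 0.27×32.7 + 0.04×226 + 0.28×103 = 46.71 kJ/min.
Handling time per unit search time: 0.27×5.37 + 0.04×7.52 + 0.28×11.2 = 4.887.
Rate = 46.71/(1 + 4.887) = 7.935 kJ/min.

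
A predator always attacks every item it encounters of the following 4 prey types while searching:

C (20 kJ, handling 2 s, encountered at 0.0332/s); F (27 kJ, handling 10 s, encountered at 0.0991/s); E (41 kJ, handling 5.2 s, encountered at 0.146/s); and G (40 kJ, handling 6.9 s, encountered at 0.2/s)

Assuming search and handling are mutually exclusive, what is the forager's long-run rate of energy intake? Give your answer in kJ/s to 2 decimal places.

R = (0.0332×20 + 0.0991×27 + 0.146×41 + 0.2×40) / (1 + 0.0332×2 + 0.0991×10 + 0.146×5.2 + 0.2×6.9) = 17.33/4.197 = 4.129 kJ/s.

4.13 kJ/s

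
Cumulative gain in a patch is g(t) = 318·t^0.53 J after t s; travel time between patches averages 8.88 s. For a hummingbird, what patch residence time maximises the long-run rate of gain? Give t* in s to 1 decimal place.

10.0 s

By the marginal value theorem, leave when the instantaneous gain rate g'(t) equals the habitat-wide average g(t)/(T + t).
g'(t) = 0.53·318·t^-0.47. Setting 0.53·318·t^-0.47 = 318·t^0.53/(8.88+t) gives 0.53(8.88+t) = t, so 0.47·t = 0.53×8.88.
t* = 0.53×8.88/0.47 = 10.01 s.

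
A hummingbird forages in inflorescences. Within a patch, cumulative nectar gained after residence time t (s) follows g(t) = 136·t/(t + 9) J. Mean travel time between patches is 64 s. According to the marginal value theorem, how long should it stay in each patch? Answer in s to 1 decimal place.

24.0 s

Maximise g(t)/(T+t): set derivative to zero → g'(t)(T+t) = g(t).
g'(t) = 136·9/(t + 9)². Setting 136·9/(t+9)² = 136t/[(t+9)(64+t)] gives 9(64+t) = t(t+9), so t² = 9×64 = 576.
t* = √576 = 24 s.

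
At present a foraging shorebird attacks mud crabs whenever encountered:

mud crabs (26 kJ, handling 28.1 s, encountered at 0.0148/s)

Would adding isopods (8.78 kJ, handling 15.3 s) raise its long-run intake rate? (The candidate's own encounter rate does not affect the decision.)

Yes

Intake rate on the current diet: R = (0.0148×26) / (1 + 0.0148×28.1) = 0.3848/1.416 = 0.2718 kJ/s.
Profitability of isopods: 8.78/15.3 = 0.5739 kJ/s.
Since 0.5739 > R, including isopods increases the long-run rate.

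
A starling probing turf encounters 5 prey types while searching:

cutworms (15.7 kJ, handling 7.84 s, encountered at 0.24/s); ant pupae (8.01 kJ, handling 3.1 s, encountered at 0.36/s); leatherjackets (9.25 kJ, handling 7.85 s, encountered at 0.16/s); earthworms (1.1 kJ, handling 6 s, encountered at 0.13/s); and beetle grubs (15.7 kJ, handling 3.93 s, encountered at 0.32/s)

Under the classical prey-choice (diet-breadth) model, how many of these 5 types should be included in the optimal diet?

2

E/h in descending order: beetle grubs 3.99, ant pupae 2.58, cutworms 2, leatherjackets 1.18, earthworms 0.183 kJ/s. The optimal diet is the largest prefix of this list for which every included type satisfies E_i/h_i > R on the types above it.
Rate on top 1: 2.225. ant pupae: 2.58 > 2.225 → include.
Rate on top 2: 2.344. cutworms: 2 < 2.344 → exclude; stop.
Optimal diet: beetle grubs, ant pupae — 2 of 5 types.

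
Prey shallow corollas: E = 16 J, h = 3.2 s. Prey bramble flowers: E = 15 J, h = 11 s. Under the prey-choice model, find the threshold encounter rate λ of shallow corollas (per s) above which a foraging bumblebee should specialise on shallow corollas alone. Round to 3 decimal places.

0.117 per s

At the threshold, the rate on shallow corollas alone equals the profitability of bramble flowers: λ·16/(1 + λ·3.2) = 15/11 = 1.364.
Rearranging, λ(16 − 1.364×3.2) = 1.364, so λ = 1.364/11.64 = 0.1172 per s.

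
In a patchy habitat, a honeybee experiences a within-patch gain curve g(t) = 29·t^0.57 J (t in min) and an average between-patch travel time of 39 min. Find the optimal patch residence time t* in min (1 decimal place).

51.7 min

By the marginal value theorem, leave when the instantaneous gain rate g'(t) equals the habitat-wide average g(t)/(T + t).
g'(t) = 0.57·29·t^-0.43. Setting 0.57·29·t^-0.43 = 29·t^0.57/(39+t) gives 0.57(39+t) = t, so 0.43·t = 0.57×39.
t* = 0.57×39/0.43 = 51.7 min.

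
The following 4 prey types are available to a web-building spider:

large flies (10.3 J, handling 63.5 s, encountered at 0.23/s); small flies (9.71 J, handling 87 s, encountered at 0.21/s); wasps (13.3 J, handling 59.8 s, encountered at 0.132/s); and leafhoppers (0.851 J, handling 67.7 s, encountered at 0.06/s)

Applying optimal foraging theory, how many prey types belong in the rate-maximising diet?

Profitabilities (E/h, J/s): wasps 0.222, large flies 0.162, small flies 0.112, leafhoppers 0.0126. Add prey in this order while the next type's profitability exceeds the intake rate on those already taken.
Rate on top 1: 0.1974. large flies: 0.162 < 0.1974 → exclude; stop.
Optimal diet: wasps — 1 of 4 types.

1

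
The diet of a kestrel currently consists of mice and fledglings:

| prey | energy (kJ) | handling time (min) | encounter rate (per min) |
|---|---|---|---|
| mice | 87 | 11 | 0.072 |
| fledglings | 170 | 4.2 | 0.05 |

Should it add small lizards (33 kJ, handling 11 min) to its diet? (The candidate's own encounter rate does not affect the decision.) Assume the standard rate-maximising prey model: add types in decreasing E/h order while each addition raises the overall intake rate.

Current rate: (0.072×87 + 0.05×170)/(1 + 0.072×11 + 0.05×4.2) = 7.375 kJ/min.
Profitability of small lizards: 33/11 = 3 kJ/min.
3 < 7.375, so adding small lizards would lower the average — exclude it.

No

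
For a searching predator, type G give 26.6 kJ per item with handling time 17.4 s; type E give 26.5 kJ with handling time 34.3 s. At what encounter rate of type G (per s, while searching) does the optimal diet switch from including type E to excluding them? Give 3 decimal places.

The zero-one rule: include type E iff E₂/h₂ > λE₁/(1+λh₁). Equality gives the switch point.
λE₁h₂ = E₂ + λE₂h₁ ⇒ λ = E₂/(E₁h₂ − E₂h₁) = 26.5/(912.4 − 461.1) = 0.05872 per s.

0.059 per s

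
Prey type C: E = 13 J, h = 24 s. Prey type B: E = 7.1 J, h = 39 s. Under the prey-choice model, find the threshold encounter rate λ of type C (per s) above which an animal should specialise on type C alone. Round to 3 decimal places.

0.021 per s

The zero-one rule: include type B iff E₂/h₂ > λE₁/(1+λh₁). Equality gives the switch point.
λE₁h₂ = E₂ + λE₂h₁ ⇒ λ = E₂/(E₁h₂ − E₂h₁) = 7.1/(507 − 170.4) = 0.02109 per s.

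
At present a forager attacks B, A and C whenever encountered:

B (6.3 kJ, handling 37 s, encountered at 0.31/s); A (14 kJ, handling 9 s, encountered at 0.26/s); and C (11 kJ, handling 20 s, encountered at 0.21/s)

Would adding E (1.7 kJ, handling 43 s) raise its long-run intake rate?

Intake rate on the current diet: R = (0.31×6.3 + 0.26×14 + 0.21×11) / (1 + 0.31×37 + 0.26×9 + 0.21×20) = 7.903/19.01 = 0.4157 kJ/s.
Profitability of E: 1.7/43 = 0.03953 kJ/s.
0.03953 < 0.4157, so adding E would lower the average — exclude it.

No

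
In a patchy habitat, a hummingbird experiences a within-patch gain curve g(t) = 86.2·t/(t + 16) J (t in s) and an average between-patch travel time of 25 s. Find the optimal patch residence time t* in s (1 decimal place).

By the marginal value theorem, leave when the instantaneous gain rate g'(t) equals the habitat-wide average g(t)/(T + t).
g'(t) = 86.2·16/(t + 16)². Setting 86.2·16/(t+16)² = 86.2t/[(t+16)(25+t)] gives 16(25+t) = t(t+16), so t² = 16×25 = 400.
t* = √400 = 20 s.

20.0 s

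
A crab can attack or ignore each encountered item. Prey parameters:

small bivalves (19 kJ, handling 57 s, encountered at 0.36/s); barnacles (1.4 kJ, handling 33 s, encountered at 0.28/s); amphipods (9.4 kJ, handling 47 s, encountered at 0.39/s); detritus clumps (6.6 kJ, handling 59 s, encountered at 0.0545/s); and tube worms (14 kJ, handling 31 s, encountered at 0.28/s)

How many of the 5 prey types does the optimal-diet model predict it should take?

Rank by E/h (kJ/s): tube worms 0.452, small bivalves 0.333, amphipods 0.2, detritus clumps 0.112, barnacles 0.0424. Include each in turn until the next type's E/h falls below the running intake rate.
Rate on top 1: 0.405. small bivalves: 0.333 < 0.405 → exclude; stop.
Optimal diet: tube worms — 1 of 5 types.

1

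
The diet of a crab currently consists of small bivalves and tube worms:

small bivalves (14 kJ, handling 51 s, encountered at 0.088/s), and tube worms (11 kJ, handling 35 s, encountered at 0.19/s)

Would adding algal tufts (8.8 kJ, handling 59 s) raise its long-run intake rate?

On small bivalves and tube worms alone, R = ΣλE/(1+Σλh) = 3.322/12.14 = 0.2737 kJ/s.
algal tufts: E/h = 8.8/59 = 0.1492 kJ/s.
0.1492 < 0.2737, so adding algal tufts would lower the average — exclude it.

No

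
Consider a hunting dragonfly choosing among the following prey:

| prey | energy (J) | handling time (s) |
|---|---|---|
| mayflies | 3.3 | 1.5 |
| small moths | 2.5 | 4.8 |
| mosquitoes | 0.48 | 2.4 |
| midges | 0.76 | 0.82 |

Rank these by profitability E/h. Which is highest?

mayflies

Profitability E/h (J/s): mayflies = 3.3/1.5 = 2.2, small moths = 2.5/4.8 = 0.521, mosquitoes = 0.48/2.4 = 0.2, midges = 0.76/0.82 = 0.927.
Ranked: mayflies > midges > small moths > mosquitoes.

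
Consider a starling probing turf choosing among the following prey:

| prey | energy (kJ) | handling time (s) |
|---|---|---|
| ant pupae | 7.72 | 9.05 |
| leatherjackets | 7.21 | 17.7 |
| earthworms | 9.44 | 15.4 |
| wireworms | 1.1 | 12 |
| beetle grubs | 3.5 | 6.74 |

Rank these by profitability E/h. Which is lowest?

In descending order of E/h:
ant pupae: 7.72/9.05 = 0.853 kJ/s
earthworms: 9.44/15.4 = 0.613 kJ/s
beetle grubs: 3.5/6.74 = 0.519 kJ/s
leatherjackets: 7.21/17.7 = 0.407 kJ/s
wireworms: 1.1/12 = 0.0917 kJ/s

wireworms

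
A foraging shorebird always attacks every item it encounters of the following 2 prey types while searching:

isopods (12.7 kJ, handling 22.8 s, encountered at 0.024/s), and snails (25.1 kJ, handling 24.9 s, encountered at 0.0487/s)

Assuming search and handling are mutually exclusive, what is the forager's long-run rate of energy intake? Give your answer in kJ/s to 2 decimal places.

Energy encountered per unit search time: 0.024×12.7 + 0.0487×25.1 = 1.527 kJ/s.
Handling time per unit search time: 0.024×22.8 + 0.0487×24.9 = 1.76.
Rate = 1.527/(1 + 1.76) = 0.5534 kJ/s.

0.55 kJ/s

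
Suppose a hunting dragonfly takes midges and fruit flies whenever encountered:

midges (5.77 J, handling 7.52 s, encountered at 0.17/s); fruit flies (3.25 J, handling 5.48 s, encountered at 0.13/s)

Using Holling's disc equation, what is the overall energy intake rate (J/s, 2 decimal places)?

0.47 J/s

R = Σλ_iE_i / (1 + Σλ_ih_i)
Numerator: 0.17×5.77 + 0.13×3.25 = 1.403
Denominator: 1 + 0.17×7.52 + 0.13×5.48 = 2.991
R = 1.403/2.991 = 0.4692 J/s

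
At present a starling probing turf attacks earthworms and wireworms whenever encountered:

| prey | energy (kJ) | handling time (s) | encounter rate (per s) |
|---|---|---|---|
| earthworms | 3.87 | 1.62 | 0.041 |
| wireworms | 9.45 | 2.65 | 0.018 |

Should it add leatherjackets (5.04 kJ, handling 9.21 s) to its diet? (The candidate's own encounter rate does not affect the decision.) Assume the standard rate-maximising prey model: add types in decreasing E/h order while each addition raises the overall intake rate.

Yes

On earthworms and wireworms alone, R = ΣλE/(1+Σλh) = 0.3288/1.114 = 0.2951 kJ/s.
Profitability of leatherjackets: 5.04/9.21 = 0.5472 kJ/s.
Since 0.5472 > R, including leatherjackets increases the long-run rate.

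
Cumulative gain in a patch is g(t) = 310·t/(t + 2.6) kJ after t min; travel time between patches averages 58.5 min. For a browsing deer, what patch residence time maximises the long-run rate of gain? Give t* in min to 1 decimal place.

By the marginal value theorem, leave when the instantaneous gain rate g'(t) equals the habitat-wide average g(t)/(T + t).
g'(t) = 310·2.6/(t + 2.6)². Setting 310·2.6/(t+2.6)² = 310t/[(t+2.6)(58.5+t)] gives 2.6(58.5+t) = t(t+2.6), so t² = 2.6×58.5 = 152.1.
t* = √152.1 = 12.33 min.

12.3 min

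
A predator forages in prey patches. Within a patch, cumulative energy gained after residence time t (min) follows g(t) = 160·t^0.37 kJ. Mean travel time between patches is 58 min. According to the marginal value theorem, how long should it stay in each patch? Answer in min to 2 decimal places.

Optimal t* satisfies g'(t*) = g(t*)/(T + t*).
g'(t) = 0.37·160·t^-0.63. Setting 0.37·160·t^-0.63 = 160·t^0.37/(58+t) gives 0.37(58+t) = t, so 0.63·t = 0.37×58.
t* = 0.37×58/0.63 = 34.06 min.

34.06 min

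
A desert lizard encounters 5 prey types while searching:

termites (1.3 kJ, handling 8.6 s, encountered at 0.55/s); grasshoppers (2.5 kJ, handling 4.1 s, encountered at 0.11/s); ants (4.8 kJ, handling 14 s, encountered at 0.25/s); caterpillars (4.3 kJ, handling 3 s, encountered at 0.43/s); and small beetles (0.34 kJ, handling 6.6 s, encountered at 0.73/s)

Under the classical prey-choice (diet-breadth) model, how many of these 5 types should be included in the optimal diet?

1

E/h in descending order: caterpillars 1.43, grasshoppers 0.61, ants 0.343, termites 0.151, small beetles 0.0515 kJ/s. The optimal diet is the largest prefix of this list for which every included type satisfies E_i/h_i > R on the types above it.
Rate on top 1: 0.8074. grasshoppers: 0.61 < 0.8074 → exclude; stop.
Optimal diet: caterpillars — 1 of 5 types.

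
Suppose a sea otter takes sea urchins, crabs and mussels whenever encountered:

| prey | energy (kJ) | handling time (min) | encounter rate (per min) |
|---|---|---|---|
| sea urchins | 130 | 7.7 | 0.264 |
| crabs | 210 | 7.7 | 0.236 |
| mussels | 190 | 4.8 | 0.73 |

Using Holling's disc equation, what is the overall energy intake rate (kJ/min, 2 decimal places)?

26.64 kJ/min

Energy encountered per unit search time: 0.264×130 + 0.236×210 + 0.73×190 = 222.6 kJ/min.
Handling time per unit search time: 0.264×7.7 + 0.236×7.7 + 0.73×4.8 = 7.354.
Rate = 222.6/(1 + 7.354) = 26.64 kJ/min.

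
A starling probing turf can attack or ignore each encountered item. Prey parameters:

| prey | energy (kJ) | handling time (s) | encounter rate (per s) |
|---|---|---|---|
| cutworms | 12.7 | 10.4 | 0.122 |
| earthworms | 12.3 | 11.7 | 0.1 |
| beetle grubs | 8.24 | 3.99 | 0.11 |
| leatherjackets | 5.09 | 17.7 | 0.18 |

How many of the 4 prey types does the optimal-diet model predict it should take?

3

E/h in descending order: beetle grubs 2.07, cutworms 1.22, earthworms 1.05, leatherjackets 0.288 kJ/s. The optimal diet is the largest prefix of this list for which every included type satisfies E_i/h_i > R on the types above it.
Rate on top 1: 0.6299. cutworms: 1.22 > 0.6299 → include.
Rate on top 2: 0.907. earthworms: 1.05 > 0.907 → include.
Rate on top 3: 0.9505. leatherjackets: 0.288 < 0.9505 → exclude; stop.
Optimal diet: beetle grubs, cutworms, earthworms — 3 of 4 types.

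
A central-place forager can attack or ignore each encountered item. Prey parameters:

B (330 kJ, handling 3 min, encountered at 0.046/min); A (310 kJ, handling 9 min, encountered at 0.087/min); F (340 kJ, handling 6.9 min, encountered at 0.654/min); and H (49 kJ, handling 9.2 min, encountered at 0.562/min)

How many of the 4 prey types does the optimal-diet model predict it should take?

E/h in descending order: B 110, F 49.3, A 34.4, H 5.33 kJ/min. The optimal diet is the largest prefix of this list for which every included type satisfies E_i/h_i > R on the types above it.
Rate on top 1: 13.34. F: 49.3 > 13.34 → include.
Rate on top 2: 42.04. A: 34.4 < 42.04 → exclude; stop.
Optimal diet: B, F — 2 of 4 types.

2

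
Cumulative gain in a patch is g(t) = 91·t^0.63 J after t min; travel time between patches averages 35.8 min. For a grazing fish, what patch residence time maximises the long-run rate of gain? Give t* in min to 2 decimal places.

60.96 min

By the marginal value theorem, leave when the instantaneous gain rate g'(t) equals the habitat-wide average g(t)/(T + t).
g'(t) = 0.63·91·t^-0.37. Setting 0.63·91·t^-0.37 = 91·t^0.63/(35.8+t) gives 0.63(35.8+t) = t, so 0.37·t = 0.63×35.8.
t* = 0.63×35.8/0.37 = 60.96 min.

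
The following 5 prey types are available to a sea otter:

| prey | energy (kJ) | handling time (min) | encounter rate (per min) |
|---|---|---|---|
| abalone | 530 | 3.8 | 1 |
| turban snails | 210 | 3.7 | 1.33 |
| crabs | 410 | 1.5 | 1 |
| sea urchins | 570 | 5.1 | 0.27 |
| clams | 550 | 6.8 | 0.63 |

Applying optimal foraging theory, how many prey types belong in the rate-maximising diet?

1

E/h in descending order: crabs 273, abalone 139, sea urchins 112, clams 80.9, turban snails 56.8 kJ/min. The optimal diet is the largest prefix of this list for which every included type satisfies E_i/h_i > R on the types above it.
Rate on top 1: 164. abalone: 139 < 164 → exclude; stop.
Optimal diet: crabs — 1 of 5 types.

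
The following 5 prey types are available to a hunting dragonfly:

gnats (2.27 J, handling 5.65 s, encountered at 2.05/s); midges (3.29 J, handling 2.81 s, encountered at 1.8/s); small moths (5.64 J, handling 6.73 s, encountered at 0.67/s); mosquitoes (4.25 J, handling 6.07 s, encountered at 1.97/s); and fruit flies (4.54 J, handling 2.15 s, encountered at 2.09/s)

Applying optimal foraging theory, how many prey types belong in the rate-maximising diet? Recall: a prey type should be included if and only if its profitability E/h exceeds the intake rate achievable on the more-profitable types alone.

Rank by E/h (J/s): fruit flies 2.11, midges 1.17, small moths 0.838, mosquitoes 0.7, gnats 0.402. Include each in turn until the next type's E/h falls below the running intake rate.
Rate on top 1: 1.727. midges: 1.17 < 1.727 → exclude; stop.
Optimal diet: fruit flies — 1 of 5 types.

1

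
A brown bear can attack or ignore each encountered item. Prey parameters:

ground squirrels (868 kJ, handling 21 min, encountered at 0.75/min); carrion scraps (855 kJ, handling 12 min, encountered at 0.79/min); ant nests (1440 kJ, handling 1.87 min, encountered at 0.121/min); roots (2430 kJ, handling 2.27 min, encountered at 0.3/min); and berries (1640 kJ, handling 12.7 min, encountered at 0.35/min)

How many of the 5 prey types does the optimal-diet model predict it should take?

E/h in descending order: roots 1.07e+03, ant nests 770, berries 129, carrion scraps 71.2, ground squirrels 41.3 kJ/min. The optimal diet is the largest prefix of this list for which every included type satisfies E_i/h_i > R on the types above it.
Rate on top 1: 433.7. ant nests: 770 > 433.7 → include.
Rate on top 2: 473.6. berries: 129 < 473.6 → exclude; stop.
Optimal diet: roots, ant nests — 2 of 5 types.

2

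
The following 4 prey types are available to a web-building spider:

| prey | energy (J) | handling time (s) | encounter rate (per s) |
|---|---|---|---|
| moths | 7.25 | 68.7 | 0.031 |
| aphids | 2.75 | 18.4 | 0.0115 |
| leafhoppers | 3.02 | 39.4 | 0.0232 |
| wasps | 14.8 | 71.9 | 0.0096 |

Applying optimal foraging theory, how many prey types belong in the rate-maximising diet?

3

Rank by E/h (J/s): wasps 0.206, aphids 0.149, moths 0.106, leafhoppers 0.0766. Include each in turn until the next type's E/h falls below the running intake rate.
Rate on top 1: 0.08406. aphids: 0.149 > 0.08406 → include.
Rate on top 2: 0.09134. moths: 0.106 > 0.09134 → include.
Rate on top 3: 0.09883. leafhoppers: 0.0766 < 0.09883 → exclude; stop.
Optimal diet: wasps, aphids, moths — 3 of 4 types.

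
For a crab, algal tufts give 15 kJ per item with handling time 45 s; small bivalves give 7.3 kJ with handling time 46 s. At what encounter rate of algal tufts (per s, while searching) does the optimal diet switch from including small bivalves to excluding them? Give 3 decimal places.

Drop small bivalves once their profitability E₂/h₂ falls below the rate achievable on algal tufts alone: E₂/h₂ = λE₁/(1 + λh₁).
Solve for λ: λE₁h₂ = E₂(1 + λh₁) → λ(E₁h₂ − E₂h₁) = E₂ → λ = E₂/(E₁h₂ − E₂h₁).
λ = 7.3/(15×46 − 7.3×45) = 7.3/361.5 = 0.02019 per s.

0.020 per s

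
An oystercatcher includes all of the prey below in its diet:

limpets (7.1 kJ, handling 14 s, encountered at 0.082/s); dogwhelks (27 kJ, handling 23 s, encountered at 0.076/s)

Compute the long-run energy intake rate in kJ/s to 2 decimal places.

Energy encountered per unit search time: 0.082×7.1 + 0.076×27 = 2.634 kJ/s.
Handling time per unit search time: 0.082×14 + 0.076×23 = 2.896.
Rate = 2.634/(1 + 2.896) = 0.6761 kJ/s.

0.68 kJ/s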